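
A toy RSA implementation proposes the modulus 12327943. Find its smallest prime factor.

12327943 is odd.
Digit sum 31, not divisible by 3.
Ends in 3: not divisible by 5.
7: 12327943 = 7·1761134 + 5
11: 12327943 = 11·1120722 + 1
13: 12327943 = 13·948303 + 4
17: 12327943 = 17·725173 + 2
19: 12327943 = 19·648839 + 2
23: 12327943 = 23·535997 + 12
29: 12327943 = 29·425101 + 14
31: 12327943 = 31·397675 + 18
37: 12327943 = 37·333187 + 24
41: 12327943 = 41·300681 + 22
43: 12327943 = 43·286696 + 15
47: 12327943 = 47·262296 + 31
53: 12327943 = 53·232602 + 37
59: 12327943 = 59·208948 + 11
61: 12327943 = 61·202097 + 26
67: 12327943 = 67·183999 + 10
71: 12327943 = 71·173633

71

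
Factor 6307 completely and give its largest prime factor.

53

6307 = 7 · 901
901 = 17 · 53
53 is prime.
So 6307 = 7 · 17 · 53; the largest prime factor is 53.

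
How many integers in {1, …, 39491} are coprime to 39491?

Factor: 39491 = 17 · 23 · 101.
φ(39491) = (17−1) · (23−1) · (101−1) = 16 · 22 · 100 = 35200.

35200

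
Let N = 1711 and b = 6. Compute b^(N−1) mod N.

6^1 ≡ 6 (mod 1711)
6^2 ≡ 6^2 = 36 ≡ 36 (mod 1711)
6^4 ≡ 36^2 = 1296 ≡ 1296 (mod 1711)
6^8 ≡ 1296^2 = 1679616 ≡ 1125 (mod 1711)
6^16 ≡ 1125^2 = 1265625 ≡ 1196 (mod 1711)
6^32 ≡ 1196^2 = 1430416 ≡ 20 (mod 1711)
6^64 ≡ 20^2 = 400 ≡ 400 (mod 1711)
6^128 ≡ 400^2 = 160000 ≡ 877 (mod 1711)
6^256 ≡ 877^2 = 769129 ≡ 890 (mod 1711)
6^512 ≡ 890^2 = 792100 ≡ 1618 (mod 1711)
6^1024 ≡ 1618^2 = 2617924 ≡ 94 (mod 1711)
1710 = 1024 + 512 + 128 + 32 + 8 + 4 + 2 in binary powers of 2.
So 6^1710 ≡ 94 · 1618 · 877 · 20 · 1125 · 1296 · 36 ≡ 993 (mod 1711).
Since 993 ≠ 1, base 6 is a Fermat witness: 1711 is composite.

993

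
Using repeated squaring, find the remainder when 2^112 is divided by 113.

1

2^1 ≡ 2 (mod 113)
2^2 ≡ 2^2 = 4 ≡ 4 (mod 113)
2^4 ≡ 4^2 = 16 ≡ 16 (mod 113)
2^8 ≡ 16^2 = 256 ≡ 30 (mod 113)
2^16 ≡ 30^2 = 900 ≡ 109 (mod 113)
2^32 ≡ 109^2 = 11881 ≡ 16 (mod 113)
2^64 ≡ 16^2 = 256 ≡ 30 (mod 113)
112 = 64 + 32 + 16 in binary powers of 2.
So 2^112 ≡ 30 · 16 · 109 ≡ 1 (mod 113).
Since the result is 1, base 2 gives no evidence that 113 is composite.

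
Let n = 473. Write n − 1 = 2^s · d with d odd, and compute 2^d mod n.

94

473 − 1 = 472 = 2^3 · 59, so d = 59.
2^1 ≡ 2 (mod 473)
2^2 ≡ 2^2 = 4 ≡ 4 (mod 473)
2^4 ≡ 4^2 = 16 ≡ 16 (mod 473)
2^8 ≡ 16^2 = 256 ≡ 256 (mod 473)
2^16 ≡ 256^2 = 65536 ≡ 262 (mod 473)
2^32 ≡ 262^2 = 68644 ≡ 59 (mod 473)
59 = 32 + 16 + 8 + 2 + 1 in binary powers of 2.
So 2^59 ≡ 59 · 262 · 256 · 4 · 2 ≡ 94 (mod 473).
Squaring chain: 94 → 322 → 97; never reaches −1, so base 2 is a Miller–Rabin witness that 473 is composite.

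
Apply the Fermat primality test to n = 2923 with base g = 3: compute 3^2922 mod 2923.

3^1 ≡ 3 (mod 2923)
3^2 ≡ 3^2 = 9 ≡ 9 (mod 2923)
3^4 ≡ 9^2 = 81 ≡ 81 (mod 2923)
3^8 ≡ 81^2 = 6561 ≡ 715 (mod 2923)
3^16 ≡ 715^2 = 511225 ≡ 2623 (mod 2923)
3^32 ≡ 2623^2 = 6880129 ≡ 2310 (mod 2923)
3^64 ≡ 2310^2 = 5336100 ≡ 1625 (mod 2923)
3^128 ≡ 1625^2 = 2640625 ≡ 1156 (mod 2923)
3^256 ≡ 1156^2 = 1336336 ≡ 525 (mod 2923)
3^512 ≡ 525^2 = 275625 ≡ 863 (mod 2923)
3^1024 ≡ 863^2 = 744769 ≡ 2327 (mod 2923)
3^2048 ≡ 2327^2 = 5414929 ≡ 1533 (mod 2923)
2922 = 2048 + 512 + 256 + 64 + 32 + 8 + 2 in binary powers of 2.
So 3^2922 ≡ 1533 · 863 · 525 · 1625 · 2310 · 715 · 9 ≡ 433 (mod 2923).
Since 433 ≠ 1, base 3 is a Fermat witness: 2923 is composite.

433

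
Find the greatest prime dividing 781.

781 = 11 · 71
71 is prime.
So 781 = 11 · 71; the largest prime factor is 71.

71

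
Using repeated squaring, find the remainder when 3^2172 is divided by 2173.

3^1 ≡ 3 (mod 2173)
3^2 ≡ 3^2 = 9 ≡ 9 (mod 2173)
3^4 ≡ 9^2 = 81 ≡ 81 (mod 2173)
3^8 ≡ 81^2 = 6561 ≡ 42 (mod 2173)
3^16 ≡ 42^2 = 1764 ≡ 1764 (mod 2173)
3^32 ≡ 1764^2 = 3111696 ≡ 2133 (mod 2173)
3^64 ≡ 2133^2 = 4549689 ≡ 1600 (mod 2173)
3^128 ≡ 1600^2 = 2560000 ≡ 206 (mod 2173)
3^256 ≡ 206^2 = 42436 ≡ 1149 (mod 2173)
3^512 ≡ 1149^2 = 1320201 ≡ 1190 (mod 2173)
3^1024 ≡ 1190^2 = 1416100 ≡ 1477 (mod 2173)
3^2048 ≡ 1477^2 = 2181529 ≡ 2010 (mod 2173)
2172 = 2048 + 64 + 32 + 16 + 8 + 4 in binary powers of 2.
So 3^2172 ≡ 2010 · 1600 · 2133 · 1764 · 42 · 81 ≡ 122 (mod 2173).
Since 122 ≠ 1, base 3 is a Fermat witness: 2173 is composite.

122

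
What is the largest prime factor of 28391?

28391 = 11 · 2581
2581 = 29 · 89
89 is prime.
So 28391 = 11 · 29 · 89; the largest prime factor is 89.

89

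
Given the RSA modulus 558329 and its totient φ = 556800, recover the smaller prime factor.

φ(n) = (p−1)(q−1) = n − (p+q) + 1, so p + q = 558329 − 556800 + 1 = 1530.
p and q are the roots of t² − 1530t + 558329 = 0.
Discriminant: 1530² − 4·558329 = 2340900 − 2233316 = 107584; √107584 = 328.
q = (1530 − 328)/2 = 601, p = (1530 + 328)/2 = 929.
Check: 601 · 929 = 558329.

601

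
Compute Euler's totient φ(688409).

662400

Factor: 688409 = 47 · 97 · 151.
φ(688409) = (47−1) · (97−1) · (151−1) = 46 · 96 · 150 = 662400.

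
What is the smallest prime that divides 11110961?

83

11110961 is odd.
Digit sum 20, not divisible by 3.
Ends in 1: not divisible by 5.
7: 11110961 = 7·1587280 + 1
11: 11110961 = 11·1010087 + 4
13: 11110961 = 13·854689 + 4
17: 11110961 = 17·653585 + 16
19: 11110961 = 19·584787 + 8
23: 11110961 = 23·483085 + 6
29: 11110961 = 29·383136 + 17
31: 11110961 = 31·358418 + 3
37: 11110961 = 37·300296 + 9
41: 11110961 = 41·270999 + 2
43: 11110961 = 43·258394 + 19
47: 11110961 = 47·236403 + 20
53: 11110961 = 53·209640 + 41
59: 11110961 = 59·188321 + 22
61: 11110961 = 61·182146 + 55
67: 11110961 = 67·165835 + 16
71: 11110961 = 71·156492 + 29
73: 11110961 = 73·152204 + 69
79: 11110961 = 79·140645 + 6
83: 11110961 = 83·133867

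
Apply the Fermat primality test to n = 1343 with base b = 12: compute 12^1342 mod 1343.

12^1 ≡ 12 (mod 1343)
12^2 ≡ 12^2 = 144 ≡ 144 (mod 1343)
12^4 ≡ 144^2 = 20736 ≡ 591 (mod 1343)
12^8 ≡ 591^2 = 349281 ≡ 101 (mod 1343)
12^16 ≡ 101^2 = 10201 ≡ 800 (mod 1343)
12^32 ≡ 800^2 = 640000 ≡ 732 (mod 1343)
12^64 ≡ 732^2 = 535824 ≡ 1310 (mod 1343)
12^128 ≡ 1310^2 = 1716100 ≡ 1089 (mod 1343)
12^256 ≡ 1089^2 = 1185921 ≡ 52 (mod 1343)
12^512 ≡ 52^2 = 2704 ≡ 18 (mod 1343)
12^1024 ≡ 18^2 = 324 ≡ 324 (mod 1343)
1342 = 1024 + 256 + 32 + 16 + 8 + 4 + 2 in binary powers of 2.
So 12^1342 ≡ 324 · 52 · 732 · 800 · 101 · 591 · 144 ≡ 168 (mod 1343).
Since 168 ≠ 1, base 12 is a Fermat witness: 1343 is composite.

168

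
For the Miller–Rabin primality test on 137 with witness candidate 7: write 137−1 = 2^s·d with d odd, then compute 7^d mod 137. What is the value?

137 − 1 = 136 = 2^3 · 17, so d = 17.
7^1 ≡ 7 (mod 137)
7^2 ≡ 7^2 = 49 ≡ 49 (mod 137)
7^4 ≡ 49^2 = 2401 ≡ 72 (mod 137)
7^8 ≡ 72^2 = 5184 ≡ 115 (mod 137)
7^16 ≡ 115^2 = 13225 ≡ 73 (mod 137)
17 = 16 + 1 in binary powers of 2.
So 7^17 ≡ 73 · 7 ≡ 100 (mod 137).
Squaring chain: 100 → 136 → 1; reaches −1, so base 7 does not prove 137 composite.

100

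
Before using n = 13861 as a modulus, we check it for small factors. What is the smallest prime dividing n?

13861 is odd.
Digit sum 19, not divisible by 3.
Ends in 1: not divisible by 5.
7: 13861 = 7·1980 + 1
11: 13861 = 11·1260 + 1
13: 13861 = 13·1066 + 3
17: 13861 = 17·815 + 6
19: 13861 = 19·729 + 10
23: 13861 = 23·602 + 15
29: 13861 = 29·477 + 28
31: 13861 = 31·447 + 4
37: 13861 = 37·374 + 23
41: 13861 = 41·338 + 3
43: 13861 = 43·322 + 15
47: 13861 = 47·294 + 43
53: 13861 = 53·261 + 28
59: 13861 = 59·234 + 55
61: 13861 = 61·227 + 14
67: 13861 = 67·206 + 59
71: 13861 = 71·195 + 16
73: 13861 = 73·189 + 64
79: 13861 = 79·175 + 36
83: 13861 = 83·167

83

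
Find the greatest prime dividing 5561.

83

5561 = 67 · 83
83 is prime.
So 5561 = 67 · 83; the largest prime factor is 83.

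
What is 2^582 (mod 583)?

70

2^1 ≡ 2 (mod 583)
2^2 ≡ 2^2 = 4 ≡ 4 (mod 583)
2^4 ≡ 4^2 = 16 ≡ 16 (mod 583)
2^8 ≡ 16^2 = 256 ≡ 256 (mod 583)
2^16 ≡ 256^2 = 65536 ≡ 240 (mod 583)
2^32 ≡ 240^2 = 57600 ≡ 466 (mod 583)
2^64 ≡ 466^2 = 217156 ≡ 280 (mod 583)
2^128 ≡ 280^2 = 78400 ≡ 278 (mod 583)
2^256 ≡ 278^2 = 77284 ≡ 328 (mod 583)
2^512 ≡ 328^2 = 107584 ≡ 312 (mod 583)
582 = 512 + 64 + 4 + 2 in binary powers of 2.
So 2^582 ≡ 312 · 280 · 16 · 4 ≡ 70 (mod 583).
Since 70 ≠ 1, base 2 is a Fermat witness: 583 is composite.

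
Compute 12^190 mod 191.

1

12^1 ≡ 12 (mod 191)
12^2 ≡ 12^2 = 144 ≡ 144 (mod 191)
12^4 ≡ 144^2 = 20736 ≡ 108 (mod 191)
12^8 ≡ 108^2 = 11664 ≡ 13 (mod 191)
12^16 ≡ 13^2 = 169 ≡ 169 (mod 191)
12^32 ≡ 169^2 = 28561 ≡ 102 (mod 191)
12^64 ≡ 102^2 = 10404 ≡ 90 (mod 191)
12^128 ≡ 90^2 = 8100 ≡ 78 (mod 191)
190 = 128 + 32 + 16 + 8 + 4 + 2 in binary powers of 2.
So 12^190 ≡ 78 · 102 · 169 · 13 · 108 · 144 ≡ 1 (mod 191).
Since the result is 1, base 12 gives no evidence that 191 is composite.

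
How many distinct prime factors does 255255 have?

255255 = 3 · 85085
85085 = 5 · 17017
17017 = 7 · 2431
2431 = 11 · 221
221 = 13 · 17
255255 = 3 · 5 · 7 · 11 · 13 · 17, which has 6 distinct prime factors.

6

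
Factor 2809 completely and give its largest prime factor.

2809 = 53 · 53
53 = 53 · 1
So 2809 = 53^2; the largest prime factor is 53.

53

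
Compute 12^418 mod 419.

12^1 ≡ 12 (mod 419)
12^2 ≡ 12^2 = 144 ≡ 144 (mod 419)
12^4 ≡ 144^2 = 20736 ≡ 205 (mod 419)
12^8 ≡ 205^2 = 42025 ≡ 125 (mod 419)
12^16 ≡ 125^2 = 15625 ≡ 122 (mod 419)
12^32 ≡ 122^2 = 14884 ≡ 219 (mod 419)
12^64 ≡ 219^2 = 47961 ≡ 195 (mod 419)
12^128 ≡ 195^2 = 38025 ≡ 315 (mod 419)
12^256 ≡ 315^2 = 99225 ≡ 341 (mod 419)
418 = 256 + 128 + 32 + 2 in binary powers of 2.
So 12^418 ≡ 341 · 315 · 219 · 144 ≡ 1 (mod 419).
Since the result is 1, base 12 gives no evidence that 419 is composite.

1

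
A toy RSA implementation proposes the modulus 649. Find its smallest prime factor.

649 is odd.
Digit sum 19, not divisible by 3.
Ends in 9: not divisible by 5.
7: 649 = 7·92 + 5
11: 649 = 11·59

11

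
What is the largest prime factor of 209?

19

209 = 11 · 19
19 is prime.
So 209 = 11 · 19; the largest prime factor is 19.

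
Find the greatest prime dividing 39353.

39353 = 23 · 1711
1711 = 29 · 59
59 is prime.
So 39353 = 23 · 29 · 59; the largest prime factor is 59.

59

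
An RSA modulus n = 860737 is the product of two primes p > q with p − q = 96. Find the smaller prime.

Since p = q + 96, we have 860737 = q(q + 96), so q² + 96q − 860737 = 0.
Discriminant: 96² + 4·860737 = 9216 + 3442948 = 3452164; √3452164 = 1858.
q = (−96 + 1858)/2 = 881, and p = q + 96 = 977.
Check: 881 · 977 = 860737.

881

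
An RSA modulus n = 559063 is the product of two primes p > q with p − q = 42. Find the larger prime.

Since p = q + 42, we have 559063 = q(q + 42), so q² + 42q − 559063 = 0.
Discriminant: 42² + 4·559063 = 1764 + 2236252 = 2238016; √2238016 = 1496.
q = (−42 + 1496)/2 = 727, and p = q + 42 = 769.
Check: 727 · 769 = 559063.

769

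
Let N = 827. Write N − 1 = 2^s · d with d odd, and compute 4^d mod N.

827 − 1 = 826 = 2^1 · 413, so d = 413.
4^1 ≡ 4 (mod 827)
4^2 ≡ 4^2 = 16 ≡ 16 (mod 827)
4^4 ≡ 16^2 = 256 ≡ 256 (mod 827)
4^8 ≡ 256^2 = 65536 ≡ 203 (mod 827)
4^16 ≡ 203^2 = 41209 ≡ 686 (mod 827)
4^32 ≡ 686^2 = 470596 ≡ 33 (mod 827)
4^64 ≡ 33^2 = 1089 ≡ 262 (mod 827)
4^128 ≡ 262^2 = 68644 ≡ 3 (mod 827)
4^256 ≡ 3^2 = 9 ≡ 9 (mod 827)
413 = 256 + 128 + 16 + 8 + 4 + 1 in binary powers of 2.
So 4^413 ≡ 9 · 3 · 686 · 203 · 256 · 4 ≡ 1 (mod 827).
Since 4^d ≡ 1 (mod 827), base 4 does not prove 827 composite.

1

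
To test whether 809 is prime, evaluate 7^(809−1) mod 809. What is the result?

1

7^1 ≡ 7 (mod 809)
7^2 ≡ 7^2 = 49 ≡ 49 (mod 809)
7^4 ≡ 49^2 = 2401 ≡ 783 (mod 809)
7^8 ≡ 783^2 = 613089 ≡ 676 (mod 809)
7^16 ≡ 676^2 = 456976 ≡ 700 (mod 809)
7^32 ≡ 700^2 = 490000 ≡ 555 (mod 809)
7^64 ≡ 555^2 = 308025 ≡ 605 (mod 809)
7^128 ≡ 605^2 = 366025 ≡ 357 (mod 809)
7^256 ≡ 357^2 = 127449 ≡ 436 (mod 809)
7^512 ≡ 436^2 = 190096 ≡ 790 (mod 809)
808 = 512 + 256 + 32 + 8 in binary powers of 2.
So 7^808 ≡ 790 · 436 · 555 · 676 ≡ 1 (mod 809).
Since the result is 1, base 7 gives no evidence that 809 is composite.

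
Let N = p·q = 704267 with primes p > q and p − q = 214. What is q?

739

Since p = q + 214, we have 704267 = q(q + 214), so q² + 214q − 704267 = 0.
Discriminant: 214² + 4·704267 = 45796 + 2817068 = 2862864; √2862864 = 1692.
q = (−214 + 1692)/2 = 739, and p = q + 214 = 953.
Check: 739 · 953 = 704267.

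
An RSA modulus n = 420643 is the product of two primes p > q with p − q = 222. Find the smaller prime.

547

Since p = q + 222, we have 420643 = q(q + 222), so q² + 222q − 420643 = 0.
Discriminant: 222² + 4·420643 = 49284 + 1682572 = 1731856; √1731856 = 1316.
q = (−222 + 1316)/2 = 547, and p = q + 222 = 769.
Check: 547 · 769 = 420643.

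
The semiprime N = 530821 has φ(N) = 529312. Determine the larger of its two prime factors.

953

φ(n) = (p−1)(q−1) = n − (p+q) + 1, so p + q = 530821 − 529312 + 1 = 1510.
p and q are the roots of t² − 1510t + 530821 = 0.
Discriminant: 1510² − 4·530821 = 2280100 − 2123284 = 156816; √156816 = 396.
q = (1510 − 396)/2 = 557, p = (1510 + 396)/2 = 953.
Check: 557 · 953 = 530821.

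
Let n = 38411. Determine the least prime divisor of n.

38411 is odd.
Digit sum 17, not divisible by 3.
Ends in 1: not divisible by 5.
7: 38411 = 7·5487 + 2
11: 38411 = 11·3491 + 10
13: 38411 = 13·2954 + 9
17: 38411 = 17·2259 + 8
19: 38411 = 19·2021 + 12
23: 38411 = 23·1670 + 1
29: 38411 = 29·1324 + 15
31: 38411 = 31·1239 + 2
37: 38411 = 37·1038 + 5
41: 38411 = 41·936 + 35
43: 38411 = 43·893 + 12
47: 38411 = 47·817 + 12
53: 38411 = 53·724 + 39
59: 38411 = 59·651 + 2
61: 38411 = 61·629 + 42
67: 38411 = 67·573 + 20
71: 38411 = 71·541

71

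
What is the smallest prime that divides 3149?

47

3149 is odd.
Digit sum 17, not divisible by 3.
Ends in 9: not divisible by 5.
7: 3149 = 7·449 + 6
11: 3149 = 11·286 + 3
13: 3149 = 13·242 + 3
17: 3149 = 17·185 + 4
19: 3149 = 19·165 + 14
23: 3149 = 23·136 + 21
29: 3149 = 29·108 + 17
31: 3149 = 31·101 + 18
37: 3149 = 37·85 + 4
41: 3149 = 41·76 + 33
43: 3149 = 43·73 + 10
47: 3149 = 47·67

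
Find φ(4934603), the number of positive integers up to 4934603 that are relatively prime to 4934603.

Factor: 4934603 = 137 · 181 · 199.
φ(4934603) = (137−1) · (181−1) · (199−1) = 136 · 180 · 198 = 4847040.

4847040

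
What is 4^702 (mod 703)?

4^1 ≡ 4 (mod 703)
4^2 ≡ 4^2 = 16 ≡ 16 (mod 703)
4^4 ≡ 16^2 = 256 ≡ 256 (mod 703)
4^8 ≡ 256^2 = 65536 ≡ 157 (mod 703)
4^16 ≡ 157^2 = 24649 ≡ 44 (mod 703)
4^32 ≡ 44^2 = 1936 ≡ 530 (mod 703)
4^64 ≡ 530^2 = 280900 ≡ 403 (mod 703)
4^128 ≡ 403^2 = 162409 ≡ 16 (mod 703)
4^256 ≡ 16^2 = 256 ≡ 256 (mod 703)
4^512 ≡ 256^2 = 65536 ≡ 157 (mod 703)
702 = 512 + 128 + 32 + 16 + 8 + 4 + 2 in binary powers of 2.
So 4^702 ≡ 157 · 16 · 530 · 44 · 157 · 256 · 16 ≡ 1 (mod 703).
Since the result is 1, base 4 gives no evidence that 703 is composite.

1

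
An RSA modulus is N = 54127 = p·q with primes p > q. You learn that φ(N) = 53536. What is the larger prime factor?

φ(n) = (p−1)(q−1) = n − (p+q) + 1, so p + q = 54127 − 53536 + 1 = 592.
p and q are the roots of t² − 592t + 54127 = 0.
Discriminant: 592² − 4·54127 = 350464 − 216508 = 133956; √133956 = 366.
q = (592 − 366)/2 = 113, p = (592 + 366)/2 = 479.
Check: 113 · 479 = 54127.

479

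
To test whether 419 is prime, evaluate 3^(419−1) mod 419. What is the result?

1

3^1 ≡ 3 (mod 419)
3^2 ≡ 3^2 = 9 ≡ 9 (mod 419)
3^4 ≡ 9^2 = 81 ≡ 81 (mod 419)
3^8 ≡ 81^2 = 6561 ≡ 276 (mod 419)
3^16 ≡ 276^2 = 76176 ≡ 337 (mod 419)
3^32 ≡ 337^2 = 113569 ≡ 20 (mod 419)
3^64 ≡ 20^2 = 400 ≡ 400 (mod 419)
3^128 ≡ 400^2 = 160000 ≡ 361 (mod 419)
3^256 ≡ 361^2 = 130321 ≡ 12 (mod 419)
418 = 256 + 128 + 32 + 2 in binary powers of 2.
So 3^418 ≡ 12 · 361 · 20 · 9 ≡ 1 (mod 419).
Since the result is 1, base 3 gives no evidence that 419 is composite.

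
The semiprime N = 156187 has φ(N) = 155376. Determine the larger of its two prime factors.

499

φ(n) = (p−1)(q−1) = n − (p+q) + 1, so p + q = 156187 − 155376 + 1 = 812.
p and q are the roots of t² − 812t + 156187 = 0.
Discriminant: 812² − 4·156187 = 659344 − 624748 = 34596; √34596 = 186.
q = (812 − 186)/2 = 313, p = (812 + 186)/2 = 499.
Check: 313 · 499 = 156187.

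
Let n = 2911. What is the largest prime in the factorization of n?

71

2911 = 41 · 71
71 is prime.
So 2911 = 41 · 71; the largest prime factor is 71.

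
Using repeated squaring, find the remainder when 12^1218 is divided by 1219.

905

12^1 ≡ 12 (mod 1219)
12^2 ≡ 12^2 = 144 ≡ 144 (mod 1219)
12^4 ≡ 144^2 = 20736 ≡ 13 (mod 1219)
12^8 ≡ 13^2 = 169 ≡ 169 (mod 1219)
12^16 ≡ 169^2 = 28561 ≡ 524 (mod 1219)
12^32 ≡ 524^2 = 274576 ≡ 301 (mod 1219)
12^64 ≡ 301^2 = 90601 ≡ 395 (mod 1219)
12^128 ≡ 395^2 = 156025 ≡ 1212 (mod 1219)
12^256 ≡ 1212^2 = 1468944 ≡ 49 (mod 1219)
12^512 ≡ 49^2 = 2401 ≡ 1182 (mod 1219)
12^1024 ≡ 1182^2 = 1397124 ≡ 150 (mod 1219)
1218 = 1024 + 128 + 64 + 2 in binary powers of 2.
So 12^1218 ≡ 150 · 1212 · 395 · 144 ≡ 905 (mod 1219).
Since 905 ≠ 1, base 12 is a Fermat witness: 1219 is composite.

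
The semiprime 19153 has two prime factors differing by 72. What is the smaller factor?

107

Since p = q + 72, we have 19153 = q(q + 72), so q² + 72q − 19153 = 0.
Discriminant: 72² + 4·19153 = 5184 + 76612 = 81796; √81796 = 286.
q = (−72 + 286)/2 = 107, and p = q + 72 = 179.
Check: 107 · 179 = 19153.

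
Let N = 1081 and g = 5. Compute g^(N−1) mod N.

5^1 ≡ 5 (mod 1081)
5^2 ≡ 5^2 = 25 ≡ 25 (mod 1081)
5^4 ≡ 25^2 = 625 ≡ 625 (mod 1081)
5^8 ≡ 625^2 = 390625 ≡ 384 (mod 1081)
5^16 ≡ 384^2 = 147456 ≡ 440 (mod 1081)
5^32 ≡ 440^2 = 193600 ≡ 101 (mod 1081)
5^64 ≡ 101^2 = 10201 ≡ 472 (mod 1081)
5^128 ≡ 472^2 = 222784 ≡ 98 (mod 1081)
5^256 ≡ 98^2 = 9604 ≡ 956 (mod 1081)
5^512 ≡ 956^2 = 913936 ≡ 491 (mod 1081)
5^1024 ≡ 491^2 = 241081 ≡ 18 (mod 1081)
1080 = 1024 + 32 + 16 + 8 in binary powers of 2.
So 5^1080 ≡ 18 · 101 · 440 · 384 ≡ 968 (mod 1081).
Since 968 ≠ 1, base 5 is a Fermat witness: 1081 is composite.

968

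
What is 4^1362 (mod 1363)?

4^1 ≡ 4 (mod 1363)
4^2 ≡ 4^2 = 16 ≡ 16 (mod 1363)
4^4 ≡ 16^2 = 256 ≡ 256 (mod 1363)
4^8 ≡ 256^2 = 65536 ≡ 112 (mod 1363)
4^16 ≡ 112^2 = 12544 ≡ 277 (mod 1363)
4^32 ≡ 277^2 = 76729 ≡ 401 (mod 1363)
4^64 ≡ 401^2 = 160801 ≡ 1330 (mod 1363)
4^128 ≡ 1330^2 = 1768900 ≡ 1089 (mod 1363)
4^256 ≡ 1089^2 = 1185921 ≡ 111 (mod 1363)
4^512 ≡ 111^2 = 12321 ≡ 54 (mod 1363)
4^1024 ≡ 54^2 = 2916 ≡ 190 (mod 1363)
1362 = 1024 + 256 + 64 + 16 + 2 in binary powers of 2.
So 4^1362 ≡ 190 · 111 · 1330 · 277 · 16 ≡ 836 (mod 1363).
Since 836 ≠ 1, base 4 is a Fermat witness: 1363 is composite.

836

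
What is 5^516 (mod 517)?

5^1 ≡ 5 (mod 517)
5^2 ≡ 5^2 = 25 ≡ 25 (mod 517)
5^4 ≡ 25^2 = 625 ≡ 108 (mod 517)
5^8 ≡ 108^2 = 11664 ≡ 290 (mod 517)
5^16 ≡ 290^2 = 84100 ≡ 346 (mod 517)
5^32 ≡ 346^2 = 119716 ≡ 289 (mod 517)
5^64 ≡ 289^2 = 83521 ≡ 284 (mod 517)
5^128 ≡ 284^2 = 80656 ≡ 4 (mod 517)
5^256 ≡ 4^2 = 16 ≡ 16 (mod 517)
5^512 ≡ 16^2 = 256 ≡ 256 (mod 517)
516 = 512 + 4 in binary powers of 2.
So 5^516 ≡ 256 · 108 ≡ 247 (mod 517).
Since 247 ≠ 1, base 5 is a Fermat witness: 517 is composite.

247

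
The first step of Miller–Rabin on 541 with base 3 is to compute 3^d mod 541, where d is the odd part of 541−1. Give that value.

1

541 − 1 = 540 = 2^2 · 135, so d = 135.
3^1 ≡ 3 (mod 541)
3^2 ≡ 3^2 = 9 ≡ 9 (mod 541)
3^4 ≡ 9^2 = 81 ≡ 81 (mod 541)
3^8 ≡ 81^2 = 6561 ≡ 69 (mod 541)
3^16 ≡ 69^2 = 4761 ≡ 433 (mod 541)
3^32 ≡ 433^2 = 187489 ≡ 303 (mod 541)
3^64 ≡ 303^2 = 91809 ≡ 380 (mod 541)
3^128 ≡ 380^2 = 144400 ≡ 494 (mod 541)
135 = 128 + 4 + 2 + 1 in binary powers of 2.
So 3^135 ≡ 494 · 81 · 9 · 3 ≡ 1 (mod 541).
Since 3^d ≡ 1 (mod 541), base 3 does not prove 541 composite.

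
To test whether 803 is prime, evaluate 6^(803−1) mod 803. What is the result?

6^1 ≡ 6 (mod 803)
6^2 ≡ 6^2 = 36 ≡ 36 (mod 803)
6^4 ≡ 36^2 = 1296 ≡ 493 (mod 803)
6^8 ≡ 493^2 = 243049 ≡ 543 (mod 803)
6^16 ≡ 543^2 = 294849 ≡ 148 (mod 803)
6^32 ≡ 148^2 = 21904 ≡ 223 (mod 803)
6^64 ≡ 223^2 = 49729 ≡ 746 (mod 803)
6^128 ≡ 746^2 = 556516 ≡ 37 (mod 803)
6^256 ≡ 37^2 = 1369 ≡ 566 (mod 803)
6^512 ≡ 566^2 = 320356 ≡ 762 (mod 803)
802 = 512 + 256 + 32 + 2 in binary powers of 2.
So 6^802 ≡ 762 · 566 · 223 · 36 ≡ 641 (mod 803).
Since 641 ≠ 1, base 6 is a Fermat witness: 803 is composite.

641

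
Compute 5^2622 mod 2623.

1301

5^1 ≡ 5 (mod 2623)
5^2 ≡ 5^2 = 25 ≡ 25 (mod 2623)
5^4 ≡ 25^2 = 625 ≡ 625 (mod 2623)
5^8 ≡ 625^2 = 390625 ≡ 2421 (mod 2623)
5^16 ≡ 2421^2 = 5861241 ≡ 1459 (mod 2623)
5^32 ≡ 1459^2 = 2128681 ≡ 1428 (mod 2623)
5^64 ≡ 1428^2 = 2039184 ≡ 1113 (mod 2623)
5^128 ≡ 1113^2 = 1238769 ≡ 713 (mod 2623)
5^256 ≡ 713^2 = 508369 ≡ 2130 (mod 2623)
5^512 ≡ 2130^2 = 4536900 ≡ 1733 (mod 2623)
5^1024 ≡ 1733^2 = 3003289 ≡ 2577 (mod 2623)
5^2048 ≡ 2577^2 = 6640929 ≡ 2116 (mod 2623)
2622 = 2048 + 512 + 32 + 16 + 8 + 4 + 2 in binary powers of 2.
So 5^2622 ≡ 2116 · 1733 · 1428 · 1459 · 2421 · 625 · 25 ≡ 1301 (mod 2623).
Since 1301 ≠ 1, base 5 is a Fermat witness: 2623 is composite.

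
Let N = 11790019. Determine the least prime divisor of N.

11790019 is odd.
Digit sum 28, not divisible by 3.
Ends in 9: not divisible by 5.
7: 11790019 = 7·1684288 + 3
11: 11790019 = 11·1071819 + 10
13: 11790019 = 13·906924 + 7
17: 11790019 = 17·693530 + 9
19: 11790019 = 19·620527 + 6
23: 11790019 = 23·512609 + 12
29: 11790019 = 29·406552 + 11
31: 11790019 = 31·380323 + 6
37: 11790019 = 37·318649 + 6
41: 11790019 = 41·287561 + 18
43: 11790019 = 43·274186 + 21
47: 11790019 = 47·250851 + 22
53: 11790019 = 53·222453 + 10
59: 11790019 = 59·199830 + 49
61: 11790019 = 61·193279

61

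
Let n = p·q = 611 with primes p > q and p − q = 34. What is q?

Since p = q + 34, we have 611 = q(q + 34), so q² + 34q − 611 = 0.
Discriminant: 34² + 4·611 = 1156 + 2444 = 3600; √3600 = 60.
q = (−34 + 60)/2 = 13, and p = q + 34 = 47.
Check: 13 · 47 = 611.

13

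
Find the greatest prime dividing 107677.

79

107677 = 29 · 3713
3713 = 47 · 79
79 is prime.
So 107677 = 29 · 47 · 79; the largest prime factor is 79.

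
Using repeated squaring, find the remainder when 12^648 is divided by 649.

12^1 ≡ 12 (mod 649)
12^2 ≡ 12^2 = 144 ≡ 144 (mod 649)
12^4 ≡ 144^2 = 20736 ≡ 617 (mod 649)
12^8 ≡ 617^2 = 380689 ≡ 375 (mod 649)
12^16 ≡ 375^2 = 140625 ≡ 441 (mod 649)
12^32 ≡ 441^2 = 194481 ≡ 430 (mod 649)
12^64 ≡ 430^2 = 184900 ≡ 584 (mod 649)
12^128 ≡ 584^2 = 341056 ≡ 331 (mod 649)
12^256 ≡ 331^2 = 109561 ≡ 529 (mod 649)
12^512 ≡ 529^2 = 279841 ≡ 122 (mod 649)
648 = 512 + 128 + 8 in binary powers of 2.
So 12^648 ≡ 122 · 331 · 375 ≡ 133 (mod 649).
Since 133 ≠ 1, base 12 is a Fermat witness: 649 is composite.

133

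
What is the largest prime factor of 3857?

3857 = 7 · 551
551 = 19 · 29
29 is prime.
So 3857 = 7 · 19 · 29; the largest prime factor is 29.

29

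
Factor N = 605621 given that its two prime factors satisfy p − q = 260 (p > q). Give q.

Since p = q + 260, we have 605621 = q(q + 260), so q² + 260q − 605621 = 0.
Discriminant: 260² + 4·605621 = 67600 + 2422484 = 2490084; √2490084 = 1578.
q = (−260 + 1578)/2 = 659, and p = q + 260 = 919.
Check: 659 · 919 = 605621.

659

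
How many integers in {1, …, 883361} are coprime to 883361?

Factor: 883361 = 23 · 193 · 199.
φ(883361) = (23−1) · (193−1) · (199−1) = 22 · 192 · 198 = 836352.

836352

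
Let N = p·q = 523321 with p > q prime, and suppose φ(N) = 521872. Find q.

677

φ(n) = (p−1)(q−1) = n − (p+q) + 1, so p + q = 523321 − 521872 + 1 = 1450.
p and q are the roots of t² − 1450t + 523321 = 0.
Discriminant: 1450² − 4·523321 = 2102500 − 2093284 = 9216; √9216 = 96.
q = (1450 − 96)/2 = 677, p = (1450 + 96)/2 = 773.
Check: 677 · 773 = 523321.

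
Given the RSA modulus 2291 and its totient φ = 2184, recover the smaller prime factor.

29

φ(n) = (p−1)(q−1) = n − (p+q) + 1, so p + q = 2291 − 2184 + 1 = 108.
p and q are the roots of t² − 108t + 2291 = 0.
Discriminant: 108² − 4·2291 = 11664 − 9164 = 2500; √2500 = 50.
q = (108 − 50)/2 = 29, p = (108 + 50)/2 = 79.
Check: 29 · 79 = 2291.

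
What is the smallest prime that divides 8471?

8471 is odd.
Digit sum 20, not divisible by 3.
Ends in 1: not divisible by 5.
7: 8471 = 7·1210 + 1
11: 8471 = 11·770 + 1
13: 8471 = 13·651 + 8
17: 8471 = 17·498 + 5
19: 8471 = 19·445 + 16
23: 8471 = 23·368 + 7
29: 8471 = 29·292 + 3
31: 8471 = 31·273 + 8
37: 8471 = 37·228 + 35
41: 8471 = 41·206 + 25
43: 8471 = 43·197

43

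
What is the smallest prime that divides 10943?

31

10943 is odd.
Digit sum 17, not divisible by 3.
Ends in 3: not divisible by 5.
7: 10943 = 7·1563 + 2
11: 10943 = 11·994 + 9
13: 10943 = 13·841 + 10
17: 10943 = 17·643 + 12
19: 10943 = 19·575 + 18
23: 10943 = 23·475 + 18
29: 10943 = 29·377 + 10
31: 10943 = 31·353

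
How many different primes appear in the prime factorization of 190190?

190190 = 2 · 95095
95095 = 5 · 19019
19019 = 7 · 2717
2717 = 11 · 247
247 = 13 · 19
190190 = 2 · 5 · 7 · 11 · 13 · 19, which has 6 distinct prime factors.

6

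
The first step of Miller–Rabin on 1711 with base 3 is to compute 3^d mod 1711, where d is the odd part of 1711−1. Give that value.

1711 − 1 = 1710 = 2^1 · 855, so d = 855.
3^1 ≡ 3 (mod 1711)
3^2 ≡ 3^2 = 9 ≡ 9 (mod 1711)
3^4 ≡ 9^2 = 81 ≡ 81 (mod 1711)
3^8 ≡ 81^2 = 6561 ≡ 1428 (mod 1711)
3^16 ≡ 1428^2 = 2039184 ≡ 1383 (mod 1711)
3^32 ≡ 1383^2 = 1912689 ≡ 1502 (mod 1711)
3^64 ≡ 1502^2 = 2256004 ≡ 906 (mod 1711)
3^128 ≡ 906^2 = 820836 ≡ 1267 (mod 1711)
3^256 ≡ 1267^2 = 1605289 ≡ 371 (mod 1711)
3^512 ≡ 371^2 = 137641 ≡ 761 (mod 1711)
855 = 512 + 256 + 64 + 16 + 4 + 2 + 1 in binary powers of 2.
So 3^855 ≡ 761 · 371 · 906 · 1383 · 81 · 9 · 3 ≡ 606 (mod 1711).
Squaring chain: 606; never reaches −1, so base 3 is a Miller–Rabin witness that 1711 is composite.

606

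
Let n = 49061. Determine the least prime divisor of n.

71

49061 is odd.
Digit sum 20, not divisible by 3.
Ends in 1: not divisible by 5.
7: 49061 = 7·7008 + 5
11: 49061 = 11·4460 + 1
13: 49061 = 13·3773 + 12
17: 49061 = 17·2885 + 16
19: 49061 = 19·2582 + 3
23: 49061 = 23·2133 + 2
29: 49061 = 29·1691 + 22
31: 49061 = 31·1582 + 19
37: 49061 = 37·1325 + 36
41: 49061 = 41·1196 + 25
43: 49061 = 43·1140 + 41
47: 49061 = 47·1043 + 40
53: 49061 = 53·925 + 36
59: 49061 = 59·831 + 32
61: 49061 = 61·804 + 17
67: 49061 = 67·732 + 17
71: 49061 = 71·691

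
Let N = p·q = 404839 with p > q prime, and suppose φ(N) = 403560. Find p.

709

φ(n) = (p−1)(q−1) = n − (p+q) + 1, so p + q = 404839 − 403560 + 1 = 1280.
p and q are the roots of t² − 1280t + 404839 = 0.
Discriminant: 1280² − 4·404839 = 1638400 − 1619356 = 19044; √19044 = 138.
q = (1280 − 138)/2 = 571, p = (1280 + 138)/2 = 709.
Check: 571 · 709 = 404839.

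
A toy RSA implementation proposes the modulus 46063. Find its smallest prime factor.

73

46063 is odd.
Digit sum 19, not divisible by 3.
Ends in 3: not divisible by 5.
7: 46063 = 7·6580 + 3
11: 46063 = 11·4187 + 6
13: 46063 = 13·3543 + 4
17: 46063 = 17·2709 + 10
19: 46063 = 19·2424 + 7
23: 46063 = 23·2002 + 17
29: 46063 = 29·1588 + 11
31: 46063 = 31·1485 + 28
37: 46063 = 37·1244 + 35
41: 46063 = 41·1123 + 20
43: 46063 = 43·1071 + 10
47: 46063 = 47·980 + 3
53: 46063 = 53·869 + 6
59: 46063 = 59·780 + 43
61: 46063 = 61·755 + 8
67: 46063 = 67·687 + 34
71: 46063 = 71·648 + 55
73: 46063 = 73·631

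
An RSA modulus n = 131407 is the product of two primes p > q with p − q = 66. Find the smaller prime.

Since p = q + 66, we have 131407 = q(q + 66), so q² + 66q − 131407 = 0.
Discriminant: 66² + 4·131407 = 4356 + 525628 = 529984; √529984 = 728.
q = (−66 + 728)/2 = 331, and p = q + 66 = 397.
Check: 331 · 397 = 131407.

331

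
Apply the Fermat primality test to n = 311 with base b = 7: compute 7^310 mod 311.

7^1 ≡ 7 (mod 311)
7^2 ≡ 7^2 = 49 ≡ 49 (mod 311)
7^4 ≡ 49^2 = 2401 ≡ 224 (mod 311)
7^8 ≡ 224^2 = 50176 ≡ 105 (mod 311)
7^16 ≡ 105^2 = 11025 ≡ 140 (mod 311)
7^32 ≡ 140^2 = 19600 ≡ 7 (mod 311)
7^64 ≡ 7^2 = 49 ≡ 49 (mod 311)
7^128 ≡ 49^2 = 2401 ≡ 224 (mod 311)
7^256 ≡ 224^2 = 50176 ≡ 105 (mod 311)
310 = 256 + 32 + 16 + 4 + 2 in binary powers of 2.
So 7^310 ≡ 105 · 7 · 140 · 224 · 49 ≡ 1 (mod 311).
Since the result is 1, base 7 gives no evidence that 311 is composite.

1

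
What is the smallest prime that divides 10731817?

10731817 is odd.
Digit sum 28, not divisible by 3.
Ends in 7: not divisible by 5.
7: 10731817 = 7·1533116 + 5
11: 10731817 = 11·975619 + 8
13: 10731817 = 13·825524 + 5
17: 10731817 = 17·631283 + 6
19: 10731817 = 19·564832 + 9
23: 10731817 = 23·466600 + 17
29: 10731817 = 29·370062 + 19
31: 10731817 = 31·346187 + 20
37: 10731817 = 37·290049 + 4
41: 10731817 = 41·261751 + 26
43: 10731817 = 43·249577 + 6
47: 10731817 = 47·228336 + 25
53: 10731817 = 53·202487 + 6
59: 10731817 = 59·181895 + 12
61: 10731817 = 61·175931 + 26
67: 10731817 = 67·160176 + 25
71: 10731817 = 71·151152 + 25
73: 10731817 = 73·147011 + 14
79: 10731817 = 79·135845 + 62
83: 10731817 = 83·129299

83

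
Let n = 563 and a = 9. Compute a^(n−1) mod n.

9^1 ≡ 9 (mod 563)
9^2 ≡ 9^2 = 81 ≡ 81 (mod 563)
9^4 ≡ 81^2 = 6561 ≡ 368 (mod 563)
9^8 ≡ 368^2 = 135424 ≡ 304 (mod 563)
9^16 ≡ 304^2 = 92416 ≡ 84 (mod 563)
9^32 ≡ 84^2 = 7056 ≡ 300 (mod 563)
9^64 ≡ 300^2 = 90000 ≡ 483 (mod 563)
9^128 ≡ 483^2 = 233289 ≡ 207 (mod 563)
9^256 ≡ 207^2 = 42849 ≡ 61 (mod 563)
9^512 ≡ 61^2 = 3721 ≡ 343 (mod 563)
562 = 512 + 32 + 16 + 2 in binary powers of 2.
So 9^562 ≡ 343 · 300 · 84 · 81 ≡ 1 (mod 563).
Since the result is 1, base 9 gives no evidence that 563 is composite.

1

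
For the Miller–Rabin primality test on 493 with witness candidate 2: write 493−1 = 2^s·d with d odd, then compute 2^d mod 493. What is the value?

493 − 1 = 492 = 2^2 · 123, so d = 123.
2^1 ≡ 2 (mod 493)
2^2 ≡ 2^2 = 4 ≡ 4 (mod 493)
2^4 ≡ 4^2 = 16 ≡ 16 (mod 493)
2^8 ≡ 16^2 = 256 ≡ 256 (mod 493)
2^16 ≡ 256^2 = 65536 ≡ 460 (mod 493)
2^32 ≡ 460^2 = 211600 ≡ 103 (mod 493)
2^64 ≡ 103^2 = 10609 ≡ 256 (mod 493)
123 = 64 + 32 + 16 + 8 + 2 + 1 in binary powers of 2.
So 2^123 ≡ 256 · 103 · 460 · 256 · 4 · 2 ≡ 76 (mod 493).
Squaring chain: 76 → 353; never reaches −1, so base 2 is a Miller–Rabin witness that 493 is composite.

76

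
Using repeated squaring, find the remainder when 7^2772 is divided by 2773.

7^1 ≡ 7 (mod 2773)
7^2 ≡ 7^2 = 49 ≡ 49 (mod 2773)
7^4 ≡ 49^2 = 2401 ≡ 2401 (mod 2773)
7^8 ≡ 2401^2 = 5764801 ≡ 2507 (mod 2773)
7^16 ≡ 2507^2 = 6285049 ≡ 1431 (mod 2773)
7^32 ≡ 1431^2 = 2047761 ≡ 1287 (mod 2773)
7^64 ≡ 1287^2 = 1656369 ≡ 888 (mod 2773)
7^128 ≡ 888^2 = 788544 ≡ 1012 (mod 2773)
7^256 ≡ 1012^2 = 1024144 ≡ 907 (mod 2773)
7^512 ≡ 907^2 = 822649 ≡ 1841 (mod 2773)
7^1024 ≡ 1841^2 = 3389281 ≡ 675 (mod 2773)
7^2048 ≡ 675^2 = 455625 ≡ 853 (mod 2773)
2772 = 2048 + 512 + 128 + 64 + 16 + 4 in binary powers of 2.
So 7^2772 ≡ 853 · 1841 · 1012 · 888 · 1431 · 2401 ≡ 1521 (mod 2773).
Since 1521 ≠ 1, base 7 is a Fermat witness: 2773 is composite.

1521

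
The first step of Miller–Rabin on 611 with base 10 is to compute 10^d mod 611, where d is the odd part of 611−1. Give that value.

611 − 1 = 610 = 2^1 · 305, so d = 305.
10^1 ≡ 10 (mod 611)
10^2 ≡ 10^2 = 100 ≡ 100 (mod 611)
10^4 ≡ 100^2 = 10000 ≡ 224 (mod 611)
10^8 ≡ 224^2 = 50176 ≡ 74 (mod 611)
10^16 ≡ 74^2 = 5476 ≡ 588 (mod 611)
10^32 ≡ 588^2 = 345744 ≡ 529 (mod 611)
10^64 ≡ 529^2 = 279841 ≡ 3 (mod 611)
10^128 ≡ 3^2 = 9 ≡ 9 (mod 611)
10^256 ≡ 9^2 = 81 ≡ 81 (mod 611)
305 = 256 + 32 + 16 + 1 in binary powers of 2.
So 10^305 ≡ 81 · 529 · 588 · 10 ≡ 160 (mod 611).
Squaring chain: 160; never reaches −1, so base 10 is a Miller–Rabin witness that 611 is composite.

160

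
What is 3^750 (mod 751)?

1

3^1 ≡ 3 (mod 751)
3^2 ≡ 3^2 = 9 ≡ 9 (mod 751)
3^4 ≡ 9^2 = 81 ≡ 81 (mod 751)
3^8 ≡ 81^2 = 6561 ≡ 553 (mod 751)
3^16 ≡ 553^2 = 305809 ≡ 152 (mod 751)
3^32 ≡ 152^2 = 23104 ≡ 574 (mod 751)
3^64 ≡ 574^2 = 329476 ≡ 538 (mod 751)
3^128 ≡ 538^2 = 289444 ≡ 309 (mod 751)
3^256 ≡ 309^2 = 95481 ≡ 104 (mod 751)
3^512 ≡ 104^2 = 10816 ≡ 302 (mod 751)
750 = 512 + 128 + 64 + 32 + 8 + 4 + 2 in binary powers of 2.
So 3^750 ≡ 302 · 309 · 538 · 574 · 553 · 81 · 9 ≡ 1 (mod 751).
Since the result is 1, base 3 gives no evidence that 751 is composite.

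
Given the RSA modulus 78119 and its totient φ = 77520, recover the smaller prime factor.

191

φ(n) = (p−1)(q−1) = n − (p+q) + 1, so p + q = 78119 − 77520 + 1 = 600.
p and q are the roots of t² − 600t + 78119 = 0.
Discriminant: 600² − 4·78119 = 360000 − 312476 = 47524; √47524 = 218.
q = (600 − 218)/2 = 191, p = (600 + 218)/2 = 409.
Check: 191 · 409 = 78119.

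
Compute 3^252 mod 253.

3^1 ≡ 3 (mod 253)
3^2 ≡ 3^2 = 9 ≡ 9 (mod 253)
3^4 ≡ 9^2 = 81 ≡ 81 (mod 253)
3^8 ≡ 81^2 = 6561 ≡ 236 (mod 253)
3^16 ≡ 236^2 = 55696 ≡ 36 (mod 253)
3^32 ≡ 36^2 = 1296 ≡ 31 (mod 253)
3^64 ≡ 31^2 = 961 ≡ 202 (mod 253)
3^128 ≡ 202^2 = 40804 ≡ 71 (mod 253)
252 = 128 + 64 + 32 + 16 + 8 + 4 in binary powers of 2.
So 3^252 ≡ 71 · 202 · 31 · 36 · 236 · 81 ≡ 31 (mod 253).
Since 31 ≠ 1, base 3 is a Fermat witness: 253 is composite.

31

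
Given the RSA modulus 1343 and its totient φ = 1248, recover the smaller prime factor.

17

φ(n) = (p−1)(q−1) = n − (p+q) + 1, so p + q = 1343 − 1248 + 1 = 96.
p and q are the roots of t² − 96t + 1343 = 0.
Discriminant: 96² − 4·1343 = 9216 − 5372 = 3844; √3844 = 62.
q = (96 − 62)/2 = 17, p = (96 + 62)/2 = 79.
Check: 17 · 79 = 1343.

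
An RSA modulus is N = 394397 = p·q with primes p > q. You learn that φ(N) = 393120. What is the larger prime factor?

757

φ(n) = (p−1)(q−1) = n − (p+q) + 1, so p + q = 394397 − 393120 + 1 = 1278.
p and q are the roots of t² − 1278t + 394397 = 0.
Discriminant: 1278² − 4·394397 = 1633284 − 1577588 = 55696; √55696 = 236.
q = (1278 − 236)/2 = 521, p = (1278 + 236)/2 = 757.
Check: 521 · 757 = 394397.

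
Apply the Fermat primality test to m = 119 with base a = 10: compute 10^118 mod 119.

60

10^1 ≡ 10 (mod 119)
10^2 ≡ 10^2 = 100 ≡ 100 (mod 119)
10^4 ≡ 100^2 = 10000 ≡ 4 (mod 119)
10^8 ≡ 4^2 = 16 ≡ 16 (mod 119)
10^16 ≡ 16^2 = 256 ≡ 18 (mod 119)
10^32 ≡ 18^2 = 324 ≡ 86 (mod 119)
10^64 ≡ 86^2 = 7396 ≡ 18 (mod 119)
118 = 64 + 32 + 16 + 4 + 2 in binary powers of 2.
So 10^118 ≡ 18 · 86 · 18 · 4 · 100 ≡ 60 (mod 119).
Since 60 ≠ 1, base 10 is a Fermat witness: 119 is composite.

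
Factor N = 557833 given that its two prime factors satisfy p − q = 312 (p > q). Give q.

607

Since p = q + 312, we have 557833 = q(q + 312), so q² + 312q − 557833 = 0.
Discriminant: 312² + 4·557833 = 97344 + 2231332 = 2328676; √2328676 = 1526.
q = (−312 + 1526)/2 = 607, and p = q + 312 = 919.
Check: 607 · 919 = 557833.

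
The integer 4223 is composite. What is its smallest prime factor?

4223 is odd.
Digit sum 11, not divisible by 3.
Ends in 3: not divisible by 5.
7: 4223 = 7·603 + 2
11: 4223 = 11·383 + 10
13: 4223 = 13·324 + 11
17: 4223 = 17·248 + 7
19: 4223 = 19·222 + 5
23: 4223 = 23·183 + 14
29: 4223 = 29·145 + 18
31: 4223 = 31·136 + 7
37: 4223 = 37·114 + 5
41: 4223 = 41·103

41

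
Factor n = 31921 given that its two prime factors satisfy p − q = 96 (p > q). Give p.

Since p = q + 96, we have 31921 = q(q + 96), so q² + 96q − 31921 = 0.
Discriminant: 96² + 4·31921 = 9216 + 127684 = 136900; √136900 = 370.
q = (−96 + 370)/2 = 137, and p = q + 96 = 233.
Check: 137 · 233 = 31921.

233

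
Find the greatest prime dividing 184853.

184853 = 31 · 5963
5963 = 67 · 89
89 is prime.
So 184853 = 31 · 67 · 89; the largest prime factor is 89.

89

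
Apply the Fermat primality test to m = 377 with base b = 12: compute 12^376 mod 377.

12^1 ≡ 12 (mod 377)
12^2 ≡ 12^2 = 144 ≡ 144 (mod 377)
12^4 ≡ 144^2 = 20736 ≡ 1 (mod 377)
12^8 ≡ 1^2 = 1 ≡ 1 (mod 377)
12^16 ≡ 1^2 = 1 ≡ 1 (mod 377)
12^32 ≡ 1^2 = 1 ≡ 1 (mod 377)
12^64 ≡ 1^2 = 1 ≡ 1 (mod 377)
12^128 ≡ 1^2 = 1 ≡ 1 (mod 377)
12^256 ≡ 1^2 = 1 ≡ 1 (mod 377)
376 = 256 + 64 + 32 + 16 + 8 in binary powers of 2.
So 12^376 ≡ 1 · 1 · 1 · 1 · 1 ≡ 1 (mod 377).
Since the result is 1, base 12 gives no evidence that 377 is composite.

1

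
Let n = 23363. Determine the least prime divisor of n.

23363 is odd.
Digit sum 17, not divisible by 3.
Ends in 3: not divisible by 5.
7: 23363 = 7·3337 + 4
11: 23363 = 11·2123 + 10
13: 23363 = 13·1797 + 2
17: 23363 = 17·1374 + 5
19: 23363 = 19·1229 + 12
23: 23363 = 23·1015 + 18
29: 23363 = 29·805 + 18
31: 23363 = 31·753 + 20
37: 23363 = 37·631 + 16
41: 23363 = 41·569 + 34
43: 23363 = 43·543 + 14
47: 23363 = 47·497 + 4
53: 23363 = 53·440 + 43
59: 23363 = 59·395 + 58
61: 23363 = 61·383

61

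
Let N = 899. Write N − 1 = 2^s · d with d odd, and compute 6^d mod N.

899 − 1 = 898 = 2^1 · 449, so d = 449.
6^1 ≡ 6 (mod 899)
6^2 ≡ 6^2 = 36 ≡ 36 (mod 899)
6^4 ≡ 36^2 = 1296 ≡ 397 (mod 899)
6^8 ≡ 397^2 = 157609 ≡ 284 (mod 899)
6^16 ≡ 284^2 = 80656 ≡ 645 (mod 899)
6^32 ≡ 645^2 = 416025 ≡ 687 (mod 899)
6^64 ≡ 687^2 = 471969 ≡ 893 (mod 899)
6^128 ≡ 893^2 = 797449 ≡ 36 (mod 899)
6^256 ≡ 36^2 = 1296 ≡ 397 (mod 899)
449 = 256 + 128 + 64 + 1 in binary powers of 2.
So 6^449 ≡ 397 · 36 · 893 · 6 ≡ 615 (mod 899).
Squaring chain: 615; never reaches −1, so base 6 is a Miller–Rabin witness that 899 is composite.

615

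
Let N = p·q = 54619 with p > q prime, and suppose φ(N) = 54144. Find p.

283

φ(n) = (p−1)(q−1) = n − (p+q) + 1, so p + q = 54619 − 54144 + 1 = 476.
p and q are the roots of t² − 476t + 54619 = 0.
Discriminant: 476² − 4·54619 = 226576 − 218476 = 8100; √8100 = 90.
q = (476 − 90)/2 = 193, p = (476 + 90)/2 = 283.
Check: 193 · 283 = 54619.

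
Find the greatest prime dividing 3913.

43

3913 = 7 · 559
559 = 13 · 43
43 is prime.
So 3913 = 7 · 13 · 43; the largest prime factor is 43.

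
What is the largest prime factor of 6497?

6497 = 73 · 89
89 is prime.
So 6497 = 73 · 89; the largest prime factor is 89.

89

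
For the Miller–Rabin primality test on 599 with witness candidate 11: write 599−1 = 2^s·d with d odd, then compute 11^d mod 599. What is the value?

599 − 1 = 598 = 2^1 · 299, so d = 299.
11^1 ≡ 11 (mod 599)
11^2 ≡ 11^2 = 121 ≡ 121 (mod 599)
11^4 ≡ 121^2 = 14641 ≡ 265 (mod 599)
11^8 ≡ 265^2 = 70225 ≡ 142 (mod 599)
11^16 ≡ 142^2 = 20164 ≡ 397 (mod 599)
11^32 ≡ 397^2 = 157609 ≡ 72 (mod 599)
11^64 ≡ 72^2 = 5184 ≡ 392 (mod 599)
11^128 ≡ 392^2 = 153664 ≡ 320 (mod 599)
11^256 ≡ 320^2 = 102400 ≡ 570 (mod 599)
299 = 256 + 32 + 8 + 2 + 1 in binary powers of 2.
So 11^299 ≡ 570 · 72 · 142 · 121 · 11 ≡ 598 (mod 599).
Since 11^d ≡ 598 (mod 599), base 11 does not prove 599 composite.

598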